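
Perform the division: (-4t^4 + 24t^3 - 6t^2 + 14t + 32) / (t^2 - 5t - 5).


(-4t^4 + 24t^3 - 6t^2 + 14t + 32) / (t^2 - 5t - 5)
Step 1: -4t^2 * (t^2 - 5t - 5) = -4t^4 + 20t^3 + 20t^2; subtract.
Step 2: 4t * (t^2 - 5t - 5) = 4t^3 - 20t^2 - 20t; subtract.
Step 3: -6 * (t^2 - 5t - 5) = -6t^2 + 30t + 30; subtract.
Quotient: -4t^2 + 4t - 6, Remainder: 4t + 2


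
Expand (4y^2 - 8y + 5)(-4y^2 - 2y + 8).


Distribute each term of the first polynomial:
  (4y^2)(-4y^2 - 2y + 8) = -16y^4 - 8y^3 + 32y^2
  (-8y)(-4y^2 - 2y + 8) = 32y^3 + 16y^2 - 64y
  (5)(-4y^2 - 2y + 8) = -20y^2 - 10y + 40
Sum: -16y^4 + 24y^3 + 28y^2 - 74y + 40


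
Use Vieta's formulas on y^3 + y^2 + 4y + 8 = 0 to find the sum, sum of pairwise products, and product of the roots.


Monic cubic y^3+by^2+cy+d=0: sum=-b, pairwise sum=c, product=-d.
b=1, c=4, d=8
r1+r2+r3 = -1
r1r2+r1r3+r2r3 = 4
r1r2r3 = -8


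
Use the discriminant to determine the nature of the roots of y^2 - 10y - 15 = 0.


D = b^2 - 4ac = (-10)^2 - 4(1)(-15) = 100 + 60 = 160
Since D > 0: two distinct irrational roots


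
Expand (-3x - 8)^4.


Expand (-3x - 8)^4 by repeated multiplication:
  (-3x - 8)^2 = 9x^2 + 48x + 64
  (-3x - 8)^3 = -27x^3 - 216x^2 - 576x - 512
= 81x^4 + 864x^3 + 3456x^2 + 6144x + 4096


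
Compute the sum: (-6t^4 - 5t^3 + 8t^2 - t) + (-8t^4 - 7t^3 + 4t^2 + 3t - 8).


Align terms by degree and add:
  -6t^4 - 5t^3 + 8t^2 - t
  -8t^4 - 7t^3 + 4t^2 + 3t - 8
= -14t^4 - 12t^3 + 12t^2 + 2t - 8


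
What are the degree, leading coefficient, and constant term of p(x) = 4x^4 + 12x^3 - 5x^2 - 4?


Highest power of x is 4, with coefficient 4. Constant term is -4.
Degree = 4, leading coefficient = 4, constant term = -4


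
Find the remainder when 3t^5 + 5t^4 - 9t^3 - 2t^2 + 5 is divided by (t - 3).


By the Remainder Theorem, the remainder equals p(3):
  3*(3)^5 = 729
  5*(3)^4 = 405
  -9*(3)^3 = -243
  -2*(3)^2 = -18
  0*(3)^1 = 0
  constant: 5
Sum: 729 + 405 - 243 - 18 + 0 + 5 = 878


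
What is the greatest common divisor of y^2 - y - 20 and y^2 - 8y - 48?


Factor each:
  y^2 - y - 20 = (y + 4)(y - 5)
  y^2 - 8y - 48 = (y + 4)(y - 12)
Common monic factor: y + 4


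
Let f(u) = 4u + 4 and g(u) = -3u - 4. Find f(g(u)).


Substitute g(u) into f:
f(g(u)) = 4*(-3u - 4) + 4
Expand and combine: -12u - 12


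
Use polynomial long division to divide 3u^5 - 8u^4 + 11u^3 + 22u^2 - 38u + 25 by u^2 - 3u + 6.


(3u^5 - 8u^4 + 11u^3 + 22u^2 - 38u + 25) / (u^2 - 3u + 6)
Step 1: 3u^3 * (u^2 - 3u + 6) = 3u^5 - 9u^4 + 18u^3; subtract.
Step 2: u^2 * (u^2 - 3u + 6) = u^4 - 3u^3 + 6u^2; subtract.
Step 3: -4u * (u^2 - 3u + 6) = -4u^3 + 12u^2 - 24u; subtract.
Step 4: 4 * (u^2 - 3u + 6) = 4u^2 - 12u + 24; subtract.
Quotient: 3u^3 + u^2 - 4u + 4, Remainder: -2u + 1


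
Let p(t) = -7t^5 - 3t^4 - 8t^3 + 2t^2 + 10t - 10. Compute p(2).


Using direct substitution:
  -7 * (2)^5 = -224
  -3 * (2)^4 = -48
  -8 * (2)^3 = -64
  2 * (2)^2 = 8
  10 * (2)^1 = 20
  constant: -10
Sum = -224 - 48 - 64 + 8 + 20 - 10 = -318


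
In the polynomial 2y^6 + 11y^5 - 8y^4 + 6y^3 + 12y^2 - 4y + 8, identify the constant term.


Read off the constant term: 8


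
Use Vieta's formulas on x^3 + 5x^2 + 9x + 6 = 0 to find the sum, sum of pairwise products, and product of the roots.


Monic cubic x^3+bx^2+cx+d=0: sum=-b, pairwise sum=c, product=-d.
b=5, c=9, d=6
r1+r2+r3 = -5
r1r2+r1r3+r2r3 = 9
r1r2r3 = -6


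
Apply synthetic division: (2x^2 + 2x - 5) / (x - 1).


Synthetic division with c = 1. Coefficients: 2, 2, -5
Bring down 2.
  2 * 1 = 2; 2 + 2 = 4
  4 * 1 = 4; 4 - 5 = -1
Quotient: 2x + 4, Remainder: -1


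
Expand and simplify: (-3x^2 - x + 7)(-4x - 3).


Distribute each term of the first polynomial:
  (-3x^2)(-4x - 3) = 12x^3 + 9x^2
  (-x)(-4x - 3) = 4x^2 + 3x
  (7)(-4x - 3) = -28x - 21
Sum: 12x^3 + 13x^2 - 25x - 21


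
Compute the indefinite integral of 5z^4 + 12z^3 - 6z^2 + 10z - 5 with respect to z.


Reverse power rule on each term:
  ∫ 5z^4 dz = z^5
  ∫ 12z^3 dz = 3z^4
  ∫ -6z^2 dz = -2z^3
  ∫ 10z dz = 5z^2
  ∫ -5 dz = -5z
F(z) = z^5 + 3z^4 - 2z^3 + 5z^2 - 5z + C


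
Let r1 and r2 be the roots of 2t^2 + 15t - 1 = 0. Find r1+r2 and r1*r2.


For at^2+bt+c=0: sum = -b/a, product = c/a.
a=2, b=15, c=-1
Sum = -(15)/2 = -15/2
Product = (-1)/2 = -1/2


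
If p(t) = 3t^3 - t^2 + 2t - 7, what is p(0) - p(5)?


p(0) = -7
p(5) = 353
p(0) - p(5) = -7 - 353 = -360


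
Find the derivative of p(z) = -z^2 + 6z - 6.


Apply the power rule term by term:
  d/dz(-z^2) = -2z
  d/dz(6z) = 6
  d/dz(-6) = 0
p'(z) = -2z + 6


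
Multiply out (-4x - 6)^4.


Expand (-4x - 6)^4 by repeated multiplication:
  (-4x - 6)^2 = 16x^2 + 48x + 36
  (-4x - 6)^3 = -64x^3 - 288x^2 - 432x - 216
= 256x^4 + 1536x^3 + 3456x^2 + 3456x + 1296


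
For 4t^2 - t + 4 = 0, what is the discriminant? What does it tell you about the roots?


D = b^2 - 4ac = (-1)^2 - 4(4)(4) = 1 - 64 = -63
Since D < 0: two complex conjugate roots (no real roots)


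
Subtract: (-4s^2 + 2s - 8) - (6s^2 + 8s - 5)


Distribute the minus sign:
  (-4s^2 + 2s - 8)
- (6s^2 + 8s - 5)
Negate second polynomial: -6s^2 - 8s + 5
Add: -10s^2 - 6s - 3


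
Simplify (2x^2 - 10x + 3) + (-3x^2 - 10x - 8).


Align terms by degree and add:
  2x^2 - 10x + 3
  -3x^2 - 10x - 8
= -x^2 - 20x - 5


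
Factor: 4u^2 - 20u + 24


Roots satisfy r1 + r2 = -b/a = 5 and r1*r2 = c/a = 6.
So r1 = 2, r2 = 3.
4u^2 - 20u + 24 = 4(u - r1)(u - r2) = 4(u - 2)(u - 3)


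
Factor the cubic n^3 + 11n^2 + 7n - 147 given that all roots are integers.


Try integer roots (divisors of -147). n=3: p(3)=0.
Divide out (n - 3): quotient is n^2 + 14n + 49.
Factor the quadratic: (n + 7)(n + 7)
Result: (n - 3)(n + 7)(n + 7)


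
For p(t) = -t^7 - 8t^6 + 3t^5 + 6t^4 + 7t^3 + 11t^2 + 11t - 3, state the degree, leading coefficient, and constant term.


Highest power of t is 7, with coefficient -1. Constant term is -3.
Degree = 7, leading coefficient = -1, constant term = -3


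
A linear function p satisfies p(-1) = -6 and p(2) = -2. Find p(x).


p(x) = mx + b. Using p(-1)=-6, p(2)=-2:
m = (-6 + 2)/(-1 - 2) = -4/-3 = 4/3
b = -6 - m*(-1) = -6 + 4/3 = -14/3
p(x) = (4/3)x - (14/3)


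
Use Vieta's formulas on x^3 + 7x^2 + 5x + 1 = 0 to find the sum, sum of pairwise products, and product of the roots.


Monic cubic x^3+bx^2+cx+d=0: sum=-b, pairwise sum=c, product=-d.
b=7, c=5, d=1
r1+r2+r3 = -7
r1r2+r1r3+r2r3 = 5
r1r2r3 = -1


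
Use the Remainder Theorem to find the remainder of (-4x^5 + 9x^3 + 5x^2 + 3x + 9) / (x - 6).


By the Remainder Theorem, the remainder equals p(6):
  -4*(6)^5 = -31104
  0*(6)^4 = 0
  9*(6)^3 = 1944
  5*(6)^2 = 180
  3*(6)^1 = 18
  constant: 9
Sum: -31104 + 0 + 1944 + 180 + 18 + 9 = -28953


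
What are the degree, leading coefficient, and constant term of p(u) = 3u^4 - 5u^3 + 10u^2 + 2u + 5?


Highest power of u is 4, with coefficient 3. Constant term is 5.
Degree = 4, leading coefficient = 3, constant term = 5


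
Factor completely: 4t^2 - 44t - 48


Roots satisfy r1 + r2 = -b/a = 11 and r1*r2 = c/a = -12.
So r1 = 12, r2 = -1.
4t^2 - 44t - 48 = 4(t - r1)(t - r2) = 4(t - 12)(t + 1)


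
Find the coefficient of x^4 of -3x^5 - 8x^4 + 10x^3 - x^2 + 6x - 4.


Read off the coefficient of x^4: -8


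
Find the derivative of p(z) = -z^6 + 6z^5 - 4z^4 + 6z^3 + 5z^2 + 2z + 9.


Apply the power rule term by term:
  d/dz(-z^6) = -6z^5
  d/dz(6z^5) = 30z^4
  d/dz(-4z^4) = -16z^3
  d/dz(6z^3) = 18z^2
  d/dz(5z^2) = 10z
  d/dz(2z) = 2
  d/dz(9) = 0
p'(z) = -6z^5 + 30z^4 - 16z^3 + 18z^2 + 10z + 2


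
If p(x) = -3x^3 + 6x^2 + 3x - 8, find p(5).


Using direct substitution:
  -3 * (5)^3 = -375
  6 * (5)^2 = 150
  3 * (5)^1 = 15
  constant: -8
Sum = -375 + 150 + 15 - 8 = -218


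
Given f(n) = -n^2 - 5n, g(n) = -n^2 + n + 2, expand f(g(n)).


Substitute g(n) into f:
f(g(n)) = -1*(-n^2 + n + 2)^2 + (-5)*(-n^2 + n + 2)
(-n^2 + n + 2)^2 = n^4 - 2n^3 - 3n^2 + 4n + 4
Expand and combine: -n^4 + 2n^3 + 8n^2 - 9n - 14


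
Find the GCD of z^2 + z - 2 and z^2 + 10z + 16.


Factor each:
  z^2 + z - 2 = (z + 2)(z - 1)
  z^2 + 10z + 16 = (z + 2)(z + 8)
Common monic factor: z + 2


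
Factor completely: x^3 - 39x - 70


Try integer roots (divisors of -70). x=-5: p(-5)=0.
Divide out (x + 5): quotient is x^2 - 5x - 14.
Factor the quadratic: (x + 2)(x - 7)
Result: (x + 5)(x + 2)(x - 7)


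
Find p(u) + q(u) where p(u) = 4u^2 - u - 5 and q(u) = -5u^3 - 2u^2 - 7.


Align terms by degree and add:
  4u^2 - u - 5
  -5u^3 - 2u^2 - 7
= -5u^3 + 2u^2 - u - 12


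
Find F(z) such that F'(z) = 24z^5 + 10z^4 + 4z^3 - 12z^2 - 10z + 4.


Reverse power rule on each term:
  ∫ 24z^5 dz = 4z^6
  ∫ 10z^4 dz = 2z^5
  ∫ 4z^3 dz = z^4
  ∫ -12z^2 dz = -4z^3
  ∫ -10z dz = -5z^2
  ∫ 4 dz = 4z
F(z) = 4z^6 + 2z^5 + z^4 - 4z^3 - 5z^2 + 4z + C


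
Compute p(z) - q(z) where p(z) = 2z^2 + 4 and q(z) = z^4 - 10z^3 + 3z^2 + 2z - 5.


Distribute the minus sign:
  (2z^2 + 4)
- (z^4 - 10z^3 + 3z^2 + 2z - 5)
Negate second polynomial: -z^4 + 10z^3 - 3z^2 - 2z + 5
Add: -z^4 + 10z^3 - z^2 - 2z + 9


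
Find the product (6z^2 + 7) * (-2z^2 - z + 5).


Distribute each term of the first polynomial:
  (6z^2)(-2z^2 - z + 5) = -12z^4 - 6z^3 + 30z^2
  (7)(-2z^2 - z + 5) = -14z^2 - 7z + 35
Sum: -12z^4 - 6z^3 + 16z^2 - 7z + 35


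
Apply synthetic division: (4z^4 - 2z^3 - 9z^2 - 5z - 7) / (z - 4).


Synthetic division with c = 4. Coefficients: 4, -2, -9, -5, -7
Bring down 4.
  4 * 4 = 16; 16 - 2 = 14
  14 * 4 = 56; 56 - 9 = 47
  47 * 4 = 188; 188 - 5 = 183
  183 * 4 = 732; 732 - 7 = 725
Quotient: 4z^3 + 14z^2 + 47z + 183, Remainder: 725


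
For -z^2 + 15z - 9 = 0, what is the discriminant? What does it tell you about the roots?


D = b^2 - 4ac = (15)^2 - 4(-1)(-9) = 225 - 36 = 189
Since D > 0: two distinct irrational roots


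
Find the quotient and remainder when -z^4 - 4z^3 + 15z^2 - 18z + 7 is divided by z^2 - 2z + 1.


(-z^4 - 4z^3 + 15z^2 - 18z + 7) / (z^2 - 2z + 1)
Step 1: -z^2 * (z^2 - 2z + 1) = -z^4 + 2z^3 - z^2; subtract.
Step 2: -6z * (z^2 - 2z + 1) = -6z^3 + 12z^2 - 6z; subtract.
Step 3: 4 * (z^2 - 2z + 1) = 4z^2 - 8z + 4; subtract.
Quotient: -z^2 - 6z + 4, Remainder: -4z + 3


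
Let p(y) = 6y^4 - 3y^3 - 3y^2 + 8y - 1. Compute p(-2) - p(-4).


p(-2) = 91
p(-4) = 1647
p(-2) - p(-4) = 91 - 1647 = -1556


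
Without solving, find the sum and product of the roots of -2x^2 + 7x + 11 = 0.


For ax^2+bx+c=0: sum = -b/a, product = c/a.
a=-2, b=7, c=11
Sum = -(7)/-2 = 7/2
Product = (11)/-2 = -11/2


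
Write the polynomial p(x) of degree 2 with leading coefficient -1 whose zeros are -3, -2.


p(x) = -(x + 3)(x + 2)
Expand: -x^2 - 5x - 6


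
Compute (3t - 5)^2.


Expand (3t - 5)^2 by repeated multiplication:
= 9t^2 - 30t + 25


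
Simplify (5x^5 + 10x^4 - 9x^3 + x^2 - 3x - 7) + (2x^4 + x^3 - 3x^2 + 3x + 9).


Align terms by degree and add:
  5x^5 + 10x^4 - 9x^3 + x^2 - 3x - 7
+ 2x^4 + x^3 - 3x^2 + 3x + 9
= 5x^5 + 12x^4 - 8x^3 - 2x^2 + 2


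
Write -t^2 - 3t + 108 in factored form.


Roots satisfy r1 + r2 = -b/a = -3 and r1*r2 = c/a = -108.
So r1 = 9, r2 = -12.
-t^2 - 3t + 108 = -(t - r1)(t - r2) = -(t - 9)(t + 12)


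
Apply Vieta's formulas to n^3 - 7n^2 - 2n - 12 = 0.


Monic cubic n^3+bn^2+cn+d=0: sum=-b, pairwise sum=c, product=-d.
b=-7, c=-2, d=-12
r1+r2+r3 = 7
r1r2+r1r3+r2r3 = -2
r1r2r3 = 12


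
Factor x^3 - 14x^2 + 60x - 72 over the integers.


Try integer roots (divisors of -72). x=2: p(2)=0.
Divide out (x - 2): quotient is x^2 - 12x + 36.
Factor the quadratic: (x - 6)(x - 6)
Result: (x - 2)(x - 6)(x - 6)


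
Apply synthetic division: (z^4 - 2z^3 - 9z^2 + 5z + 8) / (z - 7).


Synthetic division with c = 7. Coefficients: 1, -2, -9, 5, 8
Bring down 1.
  1 * 7 = 7; 7 - 2 = 5
  5 * 7 = 35; 35 - 9 = 26
  26 * 7 = 182; 182 + 5 = 187
  187 * 7 = 1309; 1309 + 8 = 1317
Quotient: z^3 + 5z^2 + 26z + 187, Remainder: 1317


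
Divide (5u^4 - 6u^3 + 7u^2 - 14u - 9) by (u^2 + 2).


(5u^4 - 6u^3 + 7u^2 - 14u - 9) / (u^2 + 2)
Step 1: 5u^2 * (u^2 + 2) = 5u^4 + 10u^2; subtract.
Step 2: -6u * (u^2 + 2) = -6u^3 - 12u; subtract.
Step 3: -3 * (u^2 + 2) = -3u^2 - 6; subtract.
Quotient: 5u^2 - 6u - 3, Remainder: -2u - 3


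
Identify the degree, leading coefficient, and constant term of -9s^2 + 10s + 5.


Highest power of s is 2, with coefficient -9. Constant term is 5.
Degree = 2, leading coefficient = -9, constant term = 5


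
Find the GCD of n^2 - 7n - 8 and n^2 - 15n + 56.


Factor each:
  n^2 - 7n - 8 = (n - 8)(n + 1)
  n^2 - 15n + 56 = (n - 8)(n - 7)
Common monic factor: n - 8


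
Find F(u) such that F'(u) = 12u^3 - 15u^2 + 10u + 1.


Reverse power rule on each term:
  ∫ 12u^3 du = 3u^4
  ∫ -15u^2 du = -5u^3
  ∫ 10u du = 5u^2
  ∫ 1 du = u
F(u) = 3u^4 - 5u^3 + 5u^2 + u + C


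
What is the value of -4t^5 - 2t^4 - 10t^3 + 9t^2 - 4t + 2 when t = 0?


Using direct substitution:
  -4 * (0)^5 = 0
  -2 * (0)^4 = 0
  -10 * (0)^3 = 0
  9 * (0)^2 = 0
  -4 * (0)^1 = 0
  constant: 2
Sum = 0 + 0 + 0 + 0 + 0 + 2 = 2


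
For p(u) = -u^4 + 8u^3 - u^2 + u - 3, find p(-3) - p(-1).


p(-3) = -312
p(-1) = -14
p(-3) - p(-1) = -312 + 14 = -298


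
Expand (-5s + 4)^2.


Expand (-5s + 4)^2 by repeated multiplication:
= 25s^2 - 40s + 16


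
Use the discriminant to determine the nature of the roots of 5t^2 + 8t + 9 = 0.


D = b^2 - 4ac = (8)^2 - 4(5)(9) = 64 - 180 = -116
Since D < 0: two complex conjugate roots (no real roots)


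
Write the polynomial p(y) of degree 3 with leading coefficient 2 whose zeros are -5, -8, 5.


p(y) = 2(y + 5)(y + 8)(y - 5)
Expand: 2y^3 + 16y^2 - 50y - 400


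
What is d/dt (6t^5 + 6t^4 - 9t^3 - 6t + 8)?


Apply the power rule term by term:
  d/dt(6t^5) = 30t^4
  d/dt(6t^4) = 24t^3
  d/dt(-9t^3) = -27t^2
  d/dt(-6t) = -6
  d/dt(8) = 0
p'(t) = 30t^4 + 24t^3 - 27t^2 - 6


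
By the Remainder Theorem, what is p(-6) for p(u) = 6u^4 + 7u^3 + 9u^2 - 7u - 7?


By the Remainder Theorem, the remainder equals p(-6):
  6*(-6)^4 = 7776
  7*(-6)^3 = -1512
  9*(-6)^2 = 324
  -7*(-6)^1 = 42
  constant: -7
Sum: 7776 - 1512 + 324 + 42 - 7 = 6623


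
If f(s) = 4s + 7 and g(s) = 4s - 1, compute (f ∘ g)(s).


Substitute g(s) into f:
f(g(s)) = 4*(4s - 1) + 7
Expand and combine: 16s + 3


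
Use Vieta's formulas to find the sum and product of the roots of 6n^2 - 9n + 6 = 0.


For an^2+bn+c=0: sum = -b/a, product = c/a.
a=6, b=-9, c=6
Sum = -(-9)/6 = 3/2
Product = (6)/6 = 1


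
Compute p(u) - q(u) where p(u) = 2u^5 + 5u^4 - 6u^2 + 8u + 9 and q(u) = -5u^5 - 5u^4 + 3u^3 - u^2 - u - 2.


Distribute the minus sign:
  (2u^5 + 5u^4 - 6u^2 + 8u + 9)
- (-5u^5 - 5u^4 + 3u^3 - u^2 - u - 2)
Negate second polynomial: 5u^5 + 5u^4 - 3u^3 + u^2 + u + 2
Add: 7u^5 + 10u^4 - 3u^3 - 5u^2 + 9u + 11


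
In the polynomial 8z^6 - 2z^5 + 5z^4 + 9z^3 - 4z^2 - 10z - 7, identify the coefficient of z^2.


Read off the coefficient of z^2: -4


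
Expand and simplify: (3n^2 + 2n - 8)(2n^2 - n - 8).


Distribute each term of the first polynomial:
  (3n^2)(2n^2 - n - 8) = 6n^4 - 3n^3 - 24n^2
  (2n)(2n^2 - n - 8) = 4n^3 - 2n^2 - 16n
  (-8)(2n^2 - n - 8) = -16n^2 + 8n + 64
Sum: 6n^4 + n^3 - 42n^2 - 8n + 64


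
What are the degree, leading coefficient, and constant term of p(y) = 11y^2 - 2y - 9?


Highest power of y is 2, with coefficient 11. Constant term is -9.
Degree = 2, leading coefficient = 11, constant term = -9


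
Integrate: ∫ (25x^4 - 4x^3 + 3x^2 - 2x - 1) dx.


Reverse power rule on each term:
  ∫ 25x^4 dx = 5x^5
  ∫ -4x^3 dx = -x^4
  ∫ 3x^2 dx = x^3
  ∫ -2x dx = -x^2
  ∫ -1 dx = -x
F(x) = 5x^5 - x^4 + x^3 - x^2 - x + C


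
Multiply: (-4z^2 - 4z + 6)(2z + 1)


Distribute each term of the first polynomial:
  (-4z^2)(2z + 1) = -8z^3 - 4z^2
  (-4z)(2z + 1) = -8z^2 - 4z
  (6)(2z + 1) = 12z + 6
Sum: -8z^3 - 12z^2 + 8z + 6


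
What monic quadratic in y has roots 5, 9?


p(y) = (y - 5)(y - 9)
Expand: y^2 - 14y + 45


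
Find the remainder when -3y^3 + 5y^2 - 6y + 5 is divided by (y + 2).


By the Remainder Theorem, the remainder equals p(-2):
  -3*(-2)^3 = 24
  5*(-2)^2 = 20
  -6*(-2)^1 = 12
  constant: 5
Sum: 24 + 20 + 12 + 5 = 61


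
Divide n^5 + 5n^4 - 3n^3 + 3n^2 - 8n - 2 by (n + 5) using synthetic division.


Synthetic division with c = -5. Coefficients: 1, 5, -3, 3, -8, -2
Bring down 1.
  1 * -5 = -5; -5 + 5 = 0
  0 * -5 = 0; 0 - 3 = -3
  -3 * -5 = 15; 15 + 3 = 18
  18 * -5 = -90; -90 - 8 = -98
  -98 * -5 = 490; 490 - 2 = 488
Quotient: n^4 - 3n^2 + 18n - 98, Remainder: 488


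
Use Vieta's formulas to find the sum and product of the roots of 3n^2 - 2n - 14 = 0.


For an^2+bn+c=0: sum = -b/a, product = c/a.
a=3, b=-2, c=-14
Sum = -(-2)/3 = 2/3
Product = (-14)/3 = -14/3


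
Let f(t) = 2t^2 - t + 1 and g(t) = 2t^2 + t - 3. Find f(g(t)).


Substitute g(t) into f:
f(g(t)) = 2*(2t^2 + t - 3)^2 + (-1)*(2t^2 + t - 3) + 1
(2t^2 + t - 3)^2 = 4t^4 + 4t^3 - 11t^2 - 6t + 9
Expand and combine: 8t^4 + 8t^3 - 24t^2 - 13t + 22


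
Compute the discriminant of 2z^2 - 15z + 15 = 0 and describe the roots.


D = b^2 - 4ac = (-15)^2 - 4(2)(15) = 225 - 120 = 105
Since D > 0: two distinct irrational roots


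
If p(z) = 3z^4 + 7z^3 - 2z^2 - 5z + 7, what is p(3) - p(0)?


p(3) = 406
p(0) = 7
p(3) - p(0) = 406 - 7 = 399


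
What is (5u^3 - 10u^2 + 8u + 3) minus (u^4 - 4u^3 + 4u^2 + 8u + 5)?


Distribute the minus sign:
  (5u^3 - 10u^2 + 8u + 3)
- (u^4 - 4u^3 + 4u^2 + 8u + 5)
Negate second polynomial: -u^4 + 4u^3 - 4u^2 - 8u - 5
Add: -u^4 + 9u^3 - 14u^2 - 2


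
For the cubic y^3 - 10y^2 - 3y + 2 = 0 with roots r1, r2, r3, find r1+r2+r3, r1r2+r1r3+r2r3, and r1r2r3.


Monic cubic y^3+by^2+cy+d=0: sum=-b, pairwise sum=c, product=-d.
b=-10, c=-3, d=2
r1+r2+r3 = 10
r1r2+r1r3+r2r3 = -3
r1r2r3 = -2


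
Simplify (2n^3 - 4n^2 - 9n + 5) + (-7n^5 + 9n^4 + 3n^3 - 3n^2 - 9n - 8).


Align terms by degree and add:
  2n^3 - 4n^2 - 9n + 5
  -7n^5 + 9n^4 + 3n^3 - 3n^2 - 9n - 8
= -7n^5 + 9n^4 + 5n^3 - 7n^2 - 18n - 3


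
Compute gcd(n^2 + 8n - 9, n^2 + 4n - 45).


Factor each:
  n^2 + 8n - 9 = (n + 9)(n - 1)
  n^2 + 4n - 45 = (n + 9)(n - 5)
Common monic factor: n + 9


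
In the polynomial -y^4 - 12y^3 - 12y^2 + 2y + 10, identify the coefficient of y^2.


Read off the coefficient of y^2: -12


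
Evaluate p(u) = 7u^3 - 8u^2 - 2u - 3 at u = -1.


Using direct substitution:
  7 * (-1)^3 = -7
  -8 * (-1)^2 = -8
  -2 * (-1)^1 = 2
  constant: -3
Sum = -7 - 8 + 2 - 3 = -16


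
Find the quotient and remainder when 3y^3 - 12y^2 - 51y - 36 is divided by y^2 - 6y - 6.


(3y^3 - 12y^2 - 51y - 36) / (y^2 - 6y - 6)
Step 1: 3y * (y^2 - 6y - 6) = 3y^3 - 18y^2 - 18y; subtract.
Step 2: 6 * (y^2 - 6y - 6) = 6y^2 - 36y - 36; subtract.
Quotient: 3y + 6, Remainder: 3y


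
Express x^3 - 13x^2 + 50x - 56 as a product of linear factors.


Try integer roots (divisors of -56). x=2: p(2)=0.
Divide out (x - 2): quotient is x^2 - 11x + 28.
Factor the quadratic: (x - 4)(x - 7)
Result: (x - 2)(x - 4)(x - 7)


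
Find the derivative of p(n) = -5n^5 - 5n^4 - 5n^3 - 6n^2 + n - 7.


Apply the power rule term by term:
  d/dn(-5n^5) = -25n^4
  d/dn(-5n^4) = -20n^3
  d/dn(-5n^3) = -15n^2
  d/dn(-6n^2) = -12n
  d/dn(n) = 1
  d/dn(-7) = 0
p'(n) = -25n^4 - 20n^3 - 15n^2 - 12n + 1


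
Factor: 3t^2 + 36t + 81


Roots satisfy r1 + r2 = -b/a = -12 and r1*r2 = c/a = 27.
So r1 = -9, r2 = -3.
3t^2 + 36t + 81 = 3(t - r1)(t - r2) = 3(t + 9)(t + 3)


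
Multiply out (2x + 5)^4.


Expand (2x + 5)^4 by repeated multiplication:
  (2x + 5)^2 = 4x^2 + 20x + 25
  (2x + 5)^3 = 8x^3 + 60x^2 + 150x + 125
= 16x^4 + 160x^3 + 600x^2 + 1000x + 625


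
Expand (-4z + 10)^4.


Expand (-4z + 10)^4 by repeated multiplication:
  (-4z + 10)^2 = 16z^2 - 80z + 100
  (-4z + 10)^3 = -64z^3 + 480z^2 - 1200z + 1000
= 256z^4 - 2560z^3 + 9600z^2 - 16000z + 10000


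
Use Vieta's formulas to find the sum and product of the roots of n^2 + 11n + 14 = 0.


For an^2+bn+c=0: sum = -b/a, product = c/a.
a=1, b=11, c=14
Sum = -(11)/1 = -11
Product = (14)/1 = 14


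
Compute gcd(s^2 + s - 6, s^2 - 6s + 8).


Factor each:
  s^2 + s - 6 = (s - 2)(s + 3)
  s^2 - 6s + 8 = (s - 2)(s - 4)
Common monic factor: s - 2


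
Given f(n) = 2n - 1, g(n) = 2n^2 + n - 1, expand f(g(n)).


Substitute g(n) into f:
f(g(n)) = 2*(2n^2 + n - 1) + (-1)
Expand and combine: 4n^2 + 2n - 3


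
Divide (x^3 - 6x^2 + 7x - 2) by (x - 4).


(x^3 - 6x^2 + 7x - 2) / (x - 4)
Step 1: x^2 * (x - 4) = x^3 - 4x^2; subtract.
Step 2: -2x * (x - 4) = -2x^2 + 8x; subtract.
Step 3: -1 * (x - 4) = -x + 4; subtract.
Quotient: x^2 - 2x - 1, Remainder: -6


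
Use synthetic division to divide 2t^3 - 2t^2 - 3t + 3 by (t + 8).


Synthetic division with c = -8. Coefficients: 2, -2, -3, 3
Bring down 2.
  2 * -8 = -16; -16 - 2 = -18
  -18 * -8 = 144; 144 - 3 = 141
  141 * -8 = -1128; -1128 + 3 = -1125
Quotient: 2t^2 - 18t + 141, Remainder: -1125


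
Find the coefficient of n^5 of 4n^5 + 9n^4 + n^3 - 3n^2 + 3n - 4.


Read off the coefficient of n^5: 4


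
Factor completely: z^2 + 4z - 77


Roots satisfy r1 + r2 = -b/a = -4 and r1*r2 = c/a = -77.
So r1 = 7, r2 = -11.
z^2 + 4z - 77 = (z - r1)(z - r2) = (z - 7)(z + 11)


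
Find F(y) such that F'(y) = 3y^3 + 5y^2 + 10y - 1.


Reverse power rule on each term:
  ∫ 3y^3 dy = (3/4)y^4
  ∫ 5y^2 dy = (5/3)y^3
  ∫ 10y dy = 5y^2
  ∫ -1 dy = -y
F(y) = (3/4)y^4 + (5/3)y^3 + 5y^2 - y + C


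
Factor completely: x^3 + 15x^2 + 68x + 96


Try integer roots (divisors of 96). x=-8: p(-8)=0.
Divide out (x + 8): quotient is x^2 + 7x + 12.
Factor the quadratic: (x + 3)(x + 4)
Result: (x + 8)(x + 3)(x + 4)


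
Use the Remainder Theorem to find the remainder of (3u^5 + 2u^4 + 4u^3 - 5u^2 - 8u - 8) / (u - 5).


By the Remainder Theorem, the remainder equals p(5):
  3*(5)^5 = 9375
  2*(5)^4 = 1250
  4*(5)^3 = 500
  -5*(5)^2 = -125
  -8*(5)^1 = -40
  constant: -8
Sum: 9375 + 1250 + 500 - 125 - 40 - 8 = 10952


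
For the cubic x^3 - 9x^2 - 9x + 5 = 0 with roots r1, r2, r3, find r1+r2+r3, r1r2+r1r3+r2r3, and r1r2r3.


Monic cubic x^3+bx^2+cx+d=0: sum=-b, pairwise sum=c, product=-d.
b=-9, c=-9, d=5
r1+r2+r3 = 9
r1r2+r1r3+r2r3 = -9
r1r2r3 = -5


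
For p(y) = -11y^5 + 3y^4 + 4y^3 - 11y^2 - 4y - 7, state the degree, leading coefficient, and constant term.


Highest power of y is 5, with coefficient -11. Constant term is -7.
Degree = 5, leading coefficient = -11, constant term = -7


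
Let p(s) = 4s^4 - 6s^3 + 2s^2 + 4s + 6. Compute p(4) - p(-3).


p(4) = 694
p(-3) = 498
p(4) - p(-3) = 694 - 498 = 196


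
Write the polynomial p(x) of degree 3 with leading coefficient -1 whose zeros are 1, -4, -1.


p(x) = -(x - 1)(x + 4)(x + 1)
Expand: -x^3 - 4x^2 + x + 4


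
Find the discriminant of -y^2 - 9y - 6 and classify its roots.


D = b^2 - 4ac = (-9)^2 - 4(-1)(-6) = 81 - 24 = 57
Since D > 0: two distinct irrational roots


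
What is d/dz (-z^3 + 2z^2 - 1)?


Apply the power rule term by term:
  d/dz(-z^3) = -3z^2
  d/dz(2z^2) = 4z
  d/dz(-1) = 0
p'(z) = -3z^2 + 4z


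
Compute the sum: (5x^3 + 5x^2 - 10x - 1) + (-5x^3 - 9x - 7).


Align terms by degree and add:
  5x^3 + 5x^2 - 10x - 1
  -5x^3 - 9x - 7
= 5x^2 - 19x - 8


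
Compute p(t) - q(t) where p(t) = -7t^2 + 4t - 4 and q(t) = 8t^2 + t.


Distribute the minus sign:
  (-7t^2 + 4t - 4)
- (8t^2 + t)
Negate second polynomial: -8t^2 - t
Add: -15t^2 + 3t - 4


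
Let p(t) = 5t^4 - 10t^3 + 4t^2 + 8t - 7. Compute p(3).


Using direct substitution:
  5 * (3)^4 = 405
  -10 * (3)^3 = -270
  4 * (3)^2 = 36
  8 * (3)^1 = 24
  constant: -7
Sum = 405 - 270 + 36 + 24 - 7 = 188


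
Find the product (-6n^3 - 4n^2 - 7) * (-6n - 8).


Distribute each term of the first polynomial:
  (-6n^3)(-6n - 8) = 36n^4 + 48n^3
  (-4n^2)(-6n - 8) = 24n^3 + 32n^2
  (-7)(-6n - 8) = 42n + 56
Sum: 36n^4 + 72n^3 + 32n^2 + 42n + 56


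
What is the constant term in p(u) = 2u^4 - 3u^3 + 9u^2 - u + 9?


Read off the constant term: 9


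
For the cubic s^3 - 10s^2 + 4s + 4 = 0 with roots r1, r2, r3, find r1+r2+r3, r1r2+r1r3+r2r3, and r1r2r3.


Monic cubic s^3+bs^2+cs+d=0: sum=-b, pairwise sum=c, product=-d.
b=-10, c=4, d=4
r1+r2+r3 = 10
r1r2+r1r3+r2r3 = 4
r1r2r3 = -4


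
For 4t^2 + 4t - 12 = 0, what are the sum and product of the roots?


For at^2+bt+c=0: sum = -b/a, product = c/a.
a=4, b=4, c=-12
Sum = -(4)/4 = -1
Product = (-12)/4 = -3


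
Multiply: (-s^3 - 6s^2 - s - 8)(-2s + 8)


Distribute each term of the first polynomial:
  (-s^3)(-2s + 8) = 2s^4 - 8s^3
  (-6s^2)(-2s + 8) = 12s^3 - 48s^2
  (-s)(-2s + 8) = 2s^2 - 8s
  (-8)(-2s + 8) = 16s - 64
Sum: 2s^4 + 4s^3 - 46s^2 + 8s - 64


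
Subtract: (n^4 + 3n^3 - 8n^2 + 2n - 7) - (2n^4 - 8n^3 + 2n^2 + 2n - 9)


Distribute the minus sign:
  (n^4 + 3n^3 - 8n^2 + 2n - 7)
- (2n^4 - 8n^3 + 2n^2 + 2n - 9)
Negate second polynomial: -2n^4 + 8n^3 - 2n^2 - 2n + 9
Add: -n^4 + 11n^3 - 10n^2 + 2


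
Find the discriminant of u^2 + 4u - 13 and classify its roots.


D = b^2 - 4ac = (4)^2 - 4(1)(-13) = 16 + 52 = 68
Since D > 0: two distinct irrational roots


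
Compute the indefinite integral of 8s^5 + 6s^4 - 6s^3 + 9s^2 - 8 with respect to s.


Reverse power rule on each term:
  ∫ 8s^5 ds = (4/3)s^6
  ∫ 6s^4 ds = (6/5)s^5
  ∫ -6s^3 ds = -(3/2)s^4
  ∫ 9s^2 ds = 3s^3
  ∫ -8 ds = -8s
F(s) = (4/3)s^6 + (6/5)s^5 - (3/2)s^4 + 3s^3 - 8s + C


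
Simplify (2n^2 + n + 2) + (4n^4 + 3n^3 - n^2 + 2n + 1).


Align terms by degree and add:
  2n^2 + n + 2
+ 4n^4 + 3n^3 - n^2 + 2n + 1
= 4n^4 + 3n^3 + n^2 + 3n + 3


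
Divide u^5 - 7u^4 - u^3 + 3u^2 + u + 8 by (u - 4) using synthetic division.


Synthetic division with c = 4. Coefficients: 1, -7, -1, 3, 1, 8
Bring down 1.
  1 * 4 = 4; 4 - 7 = -3
  -3 * 4 = -12; -12 - 1 = -13
  -13 * 4 = -52; -52 + 3 = -49
  -49 * 4 = -196; -196 + 1 = -195
  -195 * 4 = -780; -780 + 8 = -772
Quotient: u^4 - 3u^3 - 13u^2 - 49u - 195, Remainder: -772


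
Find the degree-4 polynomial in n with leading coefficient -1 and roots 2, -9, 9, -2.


p(n) = -(n - 2)(n + 9)(n - 9)(n + 2)
Expand: -n^4 + 85n^2 - 324


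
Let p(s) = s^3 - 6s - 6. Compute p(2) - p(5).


p(2) = -10
p(5) = 89
p(2) - p(5) = -10 - 89 = -99


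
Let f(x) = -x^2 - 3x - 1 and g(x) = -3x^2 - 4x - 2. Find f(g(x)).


Substitute g(x) into f:
f(g(x)) = -1*(-3x^2 - 4x - 2)^2 + (-3)*(-3x^2 - 4x - 2) + (-1)
(-3x^2 - 4x - 2)^2 = 9x^4 + 24x^3 + 28x^2 + 16x + 4
Expand and combine: -9x^4 - 24x^3 - 19x^2 - 4x + 1


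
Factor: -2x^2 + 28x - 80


Roots satisfy r1 + r2 = -b/a = 14 and r1*r2 = c/a = 40.
So r1 = 4, r2 = 10.
-2x^2 + 28x - 80 = -2(x - r1)(x - r2) = -2(x - 4)(x - 10)


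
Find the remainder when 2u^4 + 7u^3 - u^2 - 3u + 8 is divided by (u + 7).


By the Remainder Theorem, the remainder equals p(-7):
  2*(-7)^4 = 4802
  7*(-7)^3 = -2401
  -1*(-7)^2 = -49
  -3*(-7)^1 = 21
  constant: 8
Sum: 4802 - 2401 - 49 + 21 + 8 = 2381


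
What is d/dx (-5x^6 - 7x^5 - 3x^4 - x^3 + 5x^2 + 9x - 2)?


Apply the power rule term by term:
  d/dx(-5x^6) = -30x^5
  d/dx(-7x^5) = -35x^4
  d/dx(-3x^4) = -12x^3
  d/dx(-x^3) = -3x^2
  d/dx(5x^2) = 10x
  d/dx(9x) = 9
  d/dx(-2) = 0
p'(x) = -30x^5 - 35x^4 - 12x^3 - 3x^2 + 10x + 9


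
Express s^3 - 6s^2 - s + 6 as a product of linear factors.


Try integer roots (divisors of 6). s=6: p(6)=0.
Divide out (s - 6): quotient is s^2 - 1.
Factor the quadratic: (s - 1)(s + 1)
Result: (s - 6)(s - 1)(s + 1)


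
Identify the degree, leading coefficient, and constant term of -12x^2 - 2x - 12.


Highest power of x is 2, with coefficient -12. Constant term is -12.
Degree = 2, leading coefficient = -12, constant term = -12


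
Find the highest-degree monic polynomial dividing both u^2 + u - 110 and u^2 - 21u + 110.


Factor each:
  u^2 + u - 110 = (u - 10)(u + 11)
  u^2 - 21u + 110 = (u - 10)(u - 11)
Common monic factor: u - 10


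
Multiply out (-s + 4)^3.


Expand (-s + 4)^3 by repeated multiplication:
  (-s + 4)^2 = s^2 - 8s + 16
= -s^3 + 12s^2 - 48s + 64


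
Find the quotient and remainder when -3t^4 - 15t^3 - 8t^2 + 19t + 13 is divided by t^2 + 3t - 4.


(-3t^4 - 15t^3 - 8t^2 + 19t + 13) / (t^2 + 3t - 4)
Step 1: -3t^2 * (t^2 + 3t - 4) = -3t^4 - 9t^3 + 12t^2; subtract.
Step 2: -6t * (t^2 + 3t - 4) = -6t^3 - 18t^2 + 24t; subtract.
Step 3: -2 * (t^2 + 3t - 4) = -2t^2 - 6t + 8; subtract.
Quotient: -3t^2 - 6t - 2, Remainder: t + 5


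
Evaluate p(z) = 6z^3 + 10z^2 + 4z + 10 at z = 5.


Using direct substitution:
  6 * (5)^3 = 750
  10 * (5)^2 = 250
  4 * (5)^1 = 20
  constant: 10
Sum = 750 + 250 + 20 + 10 = 1030


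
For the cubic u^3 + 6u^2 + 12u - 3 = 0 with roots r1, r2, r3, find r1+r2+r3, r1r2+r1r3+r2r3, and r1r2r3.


Monic cubic u^3+bu^2+cu+d=0: sum=-b, pairwise sum=c, product=-d.
b=6, c=12, d=-3
r1+r2+r3 = -6
r1r2+r1r3+r2r3 = 12
r1r2r3 = 3


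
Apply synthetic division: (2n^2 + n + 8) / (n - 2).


Synthetic division with c = 2. Coefficients: 2, 1, 8
Bring down 2.
  2 * 2 = 4; 4 + 1 = 5
  5 * 2 = 10; 10 + 8 = 18
Quotient: 2n + 5, Remainder: 18


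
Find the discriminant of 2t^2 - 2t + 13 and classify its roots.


D = b^2 - 4ac = (-2)^2 - 4(2)(13) = 4 - 104 = -100
Since D < 0: two complex conjugate roots (no real roots)


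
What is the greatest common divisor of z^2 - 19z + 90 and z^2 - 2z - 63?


Factor each:
  z^2 - 19z + 90 = (z - 9)(z - 10)
  z^2 - 2z - 63 = (z - 9)(z + 7)
Common monic factor: z - 9


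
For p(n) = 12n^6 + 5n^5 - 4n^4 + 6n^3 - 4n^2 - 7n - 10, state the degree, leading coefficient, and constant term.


Highest power of n is 6, with coefficient 12. Constant term is -10.
Degree = 6, leading coefficient = 12, constant term = -10


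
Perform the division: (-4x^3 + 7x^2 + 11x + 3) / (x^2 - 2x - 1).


(-4x^3 + 7x^2 + 11x + 3) / (x^2 - 2x - 1)
Step 1: -4x * (x^2 - 2x - 1) = -4x^3 + 8x^2 + 4x; subtract.
Step 2: -1 * (x^2 - 2x - 1) = -x^2 + 2x + 1; subtract.
Quotient: -4x - 1, Remainder: 5x + 2


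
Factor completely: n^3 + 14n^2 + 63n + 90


Try integer roots (divisors of 90). n=-5: p(-5)=0.
Divide out (n + 5): quotient is n^2 + 9n + 18.
Factor the quadratic: (n + 3)(n + 6)
Result: (n + 5)(n + 3)(n + 6)


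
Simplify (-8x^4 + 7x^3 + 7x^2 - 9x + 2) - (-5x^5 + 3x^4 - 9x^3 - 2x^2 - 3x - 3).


Distribute the minus sign:
  (-8x^4 + 7x^3 + 7x^2 - 9x + 2)
- (-5x^5 + 3x^4 - 9x^3 - 2x^2 - 3x - 3)
Negate second polynomial: 5x^5 - 3x^4 + 9x^3 + 2x^2 + 3x + 3
Add: 5x^5 - 11x^4 + 16x^3 + 9x^2 - 6x + 5


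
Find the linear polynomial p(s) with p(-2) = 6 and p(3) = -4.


p(s) = ms + b. Using p(-2)=6, p(3)=-4:
m = (6 + 4)/(-2 - 3) = 10/-5 = -2
b = 6 - m*(-2) = 6 - 4 = 2
p(s) = -2s + 2


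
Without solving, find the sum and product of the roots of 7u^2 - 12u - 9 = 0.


For au^2+bu+c=0: sum = -b/a, product = c/a.
a=7, b=-12, c=-9
Sum = -(-12)/7 = 12/7
Product = (-9)/7 = -9/7


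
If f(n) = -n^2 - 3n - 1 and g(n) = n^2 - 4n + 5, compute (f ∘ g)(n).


Substitute g(n) into f:
f(g(n)) = -1*(n^2 - 4n + 5)^2 + (-3)*(n^2 - 4n + 5) + (-1)
(n^2 - 4n + 5)^2 = n^4 - 8n^3 + 26n^2 - 40n + 25
Expand and combine: -n^4 + 8n^3 - 29n^2 + 52n - 41


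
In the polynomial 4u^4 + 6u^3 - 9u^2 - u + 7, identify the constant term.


Read off the constant term: 7


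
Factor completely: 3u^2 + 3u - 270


Roots satisfy r1 + r2 = -b/a = -1 and r1*r2 = c/a = -90.
So r1 = -10, r2 = 9.
3u^2 + 3u - 270 = 3(u - r1)(u - r2) = 3(u + 10)(u - 9)


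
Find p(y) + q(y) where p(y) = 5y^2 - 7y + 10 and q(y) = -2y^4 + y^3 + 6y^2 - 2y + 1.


Align terms by degree and add:
  5y^2 - 7y + 10
  -2y^4 + y^3 + 6y^2 - 2y + 1
= -2y^4 + y^3 + 11y^2 - 9y + 11


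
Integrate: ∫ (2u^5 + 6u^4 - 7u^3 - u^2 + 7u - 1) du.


Reverse power rule on each term:
  ∫ 2u^5 du = (1/3)u^6
  ∫ 6u^4 du = (6/5)u^5
  ∫ -7u^3 du = -(7/4)u^4
  ∫ -u^2 du = -(1/3)u^3
  ∫ 7u du = (7/2)u^2
  ∫ -1 du = -u
F(u) = (1/3)u^6 + (6/5)u^5 - (7/4)u^4 - (1/3)u^3 + (7/2)u^2 - u + C


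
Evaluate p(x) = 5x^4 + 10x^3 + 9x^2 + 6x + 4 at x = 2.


Using direct substitution:
  5 * (2)^4 = 80
  10 * (2)^3 = 80
  9 * (2)^2 = 36
  6 * (2)^1 = 12
  constant: 4
Sum = 80 + 80 + 36 + 12 + 4 = 212


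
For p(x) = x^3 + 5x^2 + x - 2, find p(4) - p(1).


p(4) = 146
p(1) = 5
p(4) - p(1) = 146 - 5 = 141


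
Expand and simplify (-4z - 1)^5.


Expand (-4z - 1)^5 by repeated multiplication:
  (-4z - 1)^2 = 16z^2 + 8z + 1
  (-4z - 1)^3 = -64z^3 - 48z^2 - 12z - 1
  (-4z - 1)^4 = 256z^4 + 256z^3 + 96z^2 + 16z + 1
= -1024z^5 - 1280z^4 - 640z^3 - 160z^2 - 20z - 1


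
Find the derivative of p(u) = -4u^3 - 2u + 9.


Apply the power rule term by term:
  d/du(-4u^3) = -12u^2
  d/du(-2u) = -2
  d/du(9) = 0
p'(u) = -12u^2 - 2


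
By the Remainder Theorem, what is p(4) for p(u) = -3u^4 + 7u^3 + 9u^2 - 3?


By the Remainder Theorem, the remainder equals p(4):
  -3*(4)^4 = -768
  7*(4)^3 = 448
  9*(4)^2 = 144
  0*(4)^1 = 0
  constant: -3
Sum: -768 + 448 + 144 + 0 - 3 = -179


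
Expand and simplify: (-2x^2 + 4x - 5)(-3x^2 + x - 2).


Distribute each term of the first polynomial:
  (-2x^2)(-3x^2 + x - 2) = 6x^4 - 2x^3 + 4x^2
  (4x)(-3x^2 + x - 2) = -12x^3 + 4x^2 - 8x
  (-5)(-3x^2 + x - 2) = 15x^2 - 5x + 10
Sum: 6x^4 - 14x^3 + 23x^2 - 13x + 10


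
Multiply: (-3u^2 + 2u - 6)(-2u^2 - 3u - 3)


Distribute each term of the first polynomial:
  (-3u^2)(-2u^2 - 3u - 3) = 6u^4 + 9u^3 + 9u^2
  (2u)(-2u^2 - 3u - 3) = -4u^3 - 6u^2 - 6u
  (-6)(-2u^2 - 3u - 3) = 12u^2 + 18u + 18
Sum: 6u^4 + 5u^3 + 15u^2 + 12u + 18


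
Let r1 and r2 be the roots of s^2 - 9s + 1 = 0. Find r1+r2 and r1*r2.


For as^2+bs+c=0: sum = -b/a, product = c/a.
a=1, b=-9, c=1
Sum = -(-9)/1 = 9
Product = (1)/1 = 1


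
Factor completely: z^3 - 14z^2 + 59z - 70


Try integer roots (divisors of -70). z=2: p(2)=0.
Divide out (z - 2): quotient is z^2 - 12z + 35.
Factor the quadratic: (z - 5)(z - 7)
Result: (z - 2)(z - 5)(z - 7)


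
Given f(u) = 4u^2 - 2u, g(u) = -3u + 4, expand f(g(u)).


Substitute g(u) into f:
f(g(u)) = 4*(-3u + 4)^2 + (-2)*(-3u + 4)
(-3u + 4)^2 = 9u^2 - 24u + 16
Expand and combine: 36u^2 - 90u + 56


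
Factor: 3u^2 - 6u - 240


Roots satisfy r1 + r2 = -b/a = 2 and r1*r2 = c/a = -80.
So r1 = -8, r2 = 10.
3u^2 - 6u - 240 = 3(u - r1)(u - r2) = 3(u + 8)(u - 10)


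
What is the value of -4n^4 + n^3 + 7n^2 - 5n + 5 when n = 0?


Using direct substitution:
  -4 * (0)^4 = 0
  1 * (0)^3 = 0
  7 * (0)^2 = 0
  -5 * (0)^1 = 0
  constant: 5
Sum = 0 + 0 + 0 + 0 + 5 = 5


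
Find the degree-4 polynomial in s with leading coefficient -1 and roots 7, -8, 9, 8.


p(s) = -(s - 7)(s + 8)(s - 9)(s - 8)
Expand: -s^4 + 16s^3 + s^2 - 1024s + 4032


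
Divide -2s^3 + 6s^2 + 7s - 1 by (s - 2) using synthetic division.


Synthetic division with c = 2. Coefficients: -2, 6, 7, -1
Bring down -2.
  -2 * 2 = -4; -4 + 6 = 2
  2 * 2 = 4; 4 + 7 = 11
  11 * 2 = 22; 22 - 1 = 21
Quotient: -2s^2 + 2s + 11, Remainder: 21


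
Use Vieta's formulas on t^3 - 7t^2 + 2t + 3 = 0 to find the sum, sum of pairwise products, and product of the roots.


Monic cubic t^3+bt^2+ct+d=0: sum=-b, pairwise sum=c, product=-d.
b=-7, c=2, d=3
r1+r2+r3 = 7
r1r2+r1r3+r2r3 = 2
r1r2r3 = -3


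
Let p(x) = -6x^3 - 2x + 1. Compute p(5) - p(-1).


p(5) = -759
p(-1) = 9
p(5) - p(-1) = -759 - 9 = -768


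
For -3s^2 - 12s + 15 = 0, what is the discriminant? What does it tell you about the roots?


D = b^2 - 4ac = (-12)^2 - 4(-3)(15) = 144 + 180 = 324
Since D > 0: two distinct rational roots


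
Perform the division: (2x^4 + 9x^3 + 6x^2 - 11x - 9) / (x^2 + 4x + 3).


(2x^4 + 9x^3 + 6x^2 - 11x - 9) / (x^2 + 4x + 3)
Step 1: 2x^2 * (x^2 + 4x + 3) = 2x^4 + 8x^3 + 6x^2; subtract.
Step 2: x * (x^2 + 4x + 3) = x^3 + 4x^2 + 3x; subtract.
Step 3: -4 * (x^2 + 4x + 3) = -4x^2 - 16x - 12; subtract.
Quotient: 2x^2 + x - 4, Remainder: 2x + 3


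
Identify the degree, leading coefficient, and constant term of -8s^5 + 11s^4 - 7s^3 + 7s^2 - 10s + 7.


Highest power of s is 5, with coefficient -8. Constant term is 7.
Degree = 5, leading coefficient = -8, constant term = 7


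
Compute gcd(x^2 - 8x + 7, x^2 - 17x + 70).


Factor each:
  x^2 - 8x + 7 = (x - 7)(x - 1)
  x^2 - 17x + 70 = (x - 7)(x - 10)
Common monic factor: x - 7


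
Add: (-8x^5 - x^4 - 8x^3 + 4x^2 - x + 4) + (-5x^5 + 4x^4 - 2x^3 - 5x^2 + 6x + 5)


Align terms by degree and add:
  -8x^5 - x^4 - 8x^3 + 4x^2 - x + 4
  -5x^5 + 4x^4 - 2x^3 - 5x^2 + 6x + 5
= -13x^5 + 3x^4 - 10x^3 - x^2 + 5x + 9


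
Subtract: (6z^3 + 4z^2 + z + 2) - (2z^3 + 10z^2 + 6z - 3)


Distribute the minus sign:
  (6z^3 + 4z^2 + z + 2)
- (2z^3 + 10z^2 + 6z - 3)
Negate second polynomial: -2z^3 - 10z^2 - 6z + 3
Add: 4z^3 - 6z^2 - 5z + 5


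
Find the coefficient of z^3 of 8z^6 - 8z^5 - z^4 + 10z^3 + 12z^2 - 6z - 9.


Read off the coefficient of z^3: 10


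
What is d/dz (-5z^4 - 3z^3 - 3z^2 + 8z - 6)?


Apply the power rule term by term:
  d/dz(-5z^4) = -20z^3
  d/dz(-3z^3) = -9z^2
  d/dz(-3z^2) = -6z
  d/dz(8z) = 8
  d/dz(-6) = 0
p'(z) = -20z^3 - 9z^2 - 6z + 8


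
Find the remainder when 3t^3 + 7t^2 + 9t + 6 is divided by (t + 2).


By the Remainder Theorem, the remainder equals p(-2):
  3*(-2)^3 = -24
  7*(-2)^2 = 28
  9*(-2)^1 = -18
  constant: 6
Sum: -24 + 28 - 18 + 6 = -8


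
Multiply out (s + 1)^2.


Expand (s + 1)^2 by repeated multiplication:
= s^2 + 2s + 1


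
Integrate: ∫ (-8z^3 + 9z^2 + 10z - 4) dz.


Reverse power rule on each term:
  ∫ -8z^3 dz = -2z^4
  ∫ 9z^2 dz = 3z^3
  ∫ 10z dz = 5z^2
  ∫ -4 dz = -4z
F(z) = -2z^4 + 3z^3 + 5z^2 - 4z + C


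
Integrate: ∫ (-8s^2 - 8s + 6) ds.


Reverse power rule on each term:
  ∫ -8s^2 ds = -(8/3)s^3
  ∫ -8s ds = -4s^2
  ∫ 6 ds = 6s
F(s) = -(8/3)s^3 - 4s^2 + 6s + C


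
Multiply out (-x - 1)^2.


Expand (-x - 1)^2 by repeated multiplication:
= x^2 + 2x + 1


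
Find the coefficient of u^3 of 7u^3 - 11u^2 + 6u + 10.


Read off the coefficient of u^3: 7


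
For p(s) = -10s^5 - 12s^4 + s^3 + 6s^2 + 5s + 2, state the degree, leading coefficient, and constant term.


Highest power of s is 5, with coefficient -10. Constant term is 2.
Degree = 5, leading coefficient = -10, constant term = 2


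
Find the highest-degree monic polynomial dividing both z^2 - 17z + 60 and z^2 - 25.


Factor each:
  z^2 - 17z + 60 = (z - 5)(z - 12)
  z^2 - 25 = (z - 5)(z + 5)
Common monic factor: z - 5


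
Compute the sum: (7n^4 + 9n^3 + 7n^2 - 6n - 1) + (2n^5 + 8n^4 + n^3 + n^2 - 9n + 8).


Align terms by degree and add:
  7n^4 + 9n^3 + 7n^2 - 6n - 1
+ 2n^5 + 8n^4 + n^3 + n^2 - 9n + 8
= 2n^5 + 15n^4 + 10n^3 + 8n^2 - 15n + 7


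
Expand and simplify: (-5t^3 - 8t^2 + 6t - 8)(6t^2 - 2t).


Distribute each term of the first polynomial:
  (-5t^3)(6t^2 - 2t) = -30t^5 + 10t^4
  (-8t^2)(6t^2 - 2t) = -48t^4 + 16t^3
  (6t)(6t^2 - 2t) = 36t^3 - 12t^2
  (-8)(6t^2 - 2t) = -48t^2 + 16t
Sum: -30t^5 - 38t^4 + 52t^3 - 60t^2 + 16t


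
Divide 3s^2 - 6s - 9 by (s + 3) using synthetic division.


Synthetic division with c = -3. Coefficients: 3, -6, -9
Bring down 3.
  3 * -3 = -9; -9 - 6 = -15
  -15 * -3 = 45; 45 - 9 = 36
Quotient: 3s - 15, Remainder: 36


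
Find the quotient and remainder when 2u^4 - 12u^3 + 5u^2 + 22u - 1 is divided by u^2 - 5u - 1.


(2u^4 - 12u^3 + 5u^2 + 22u - 1) / (u^2 - 5u - 1)
Step 1: 2u^2 * (u^2 - 5u - 1) = 2u^4 - 10u^3 - 2u^2; subtract.
Step 2: -2u * (u^2 - 5u - 1) = -2u^3 + 10u^2 + 2u; subtract.
Step 3: -3 * (u^2 - 5u - 1) = -3u^2 + 15u + 3; subtract.
Quotient: 2u^2 - 2u - 3, Remainder: 5u - 4
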